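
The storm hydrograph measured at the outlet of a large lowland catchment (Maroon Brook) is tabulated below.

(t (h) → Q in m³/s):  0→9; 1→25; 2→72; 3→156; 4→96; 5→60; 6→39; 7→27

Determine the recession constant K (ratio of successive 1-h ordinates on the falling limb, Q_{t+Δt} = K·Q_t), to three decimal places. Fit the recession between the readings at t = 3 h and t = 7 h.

Using the recession-limb readings at t = 3 h and t = 7 h: Q falls from 156 to 27 m³/s over 4 intervals.
K = (Q₂/Q₁)^(1/4) = (27/156)^(1/4) = 0.645.

K ≈ 0.645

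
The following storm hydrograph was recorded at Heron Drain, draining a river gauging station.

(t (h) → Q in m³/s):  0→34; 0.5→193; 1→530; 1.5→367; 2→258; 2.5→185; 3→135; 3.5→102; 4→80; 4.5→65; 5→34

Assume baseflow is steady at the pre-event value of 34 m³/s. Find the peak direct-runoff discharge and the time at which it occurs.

Q_p = 496.0 m³/s at t = 1 h

Subtracting baseflow gives direct-runoff ordinates: 0.0, 159.0, 496.0, 333.0, 224.0, 151.0, 101.0, 68.0, 46.0, 31.0, 0.0 m³/s.
The maximum is 496.0 m³/s, occurring at the reading for t = 1 h.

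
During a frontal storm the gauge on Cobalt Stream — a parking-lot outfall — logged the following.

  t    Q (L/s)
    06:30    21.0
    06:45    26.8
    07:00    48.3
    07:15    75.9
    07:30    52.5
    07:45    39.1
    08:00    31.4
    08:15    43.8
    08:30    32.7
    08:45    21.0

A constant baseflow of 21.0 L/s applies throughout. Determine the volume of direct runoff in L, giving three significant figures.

V ≈ 1.64 × 10^5 L

Direct-runoff ordinates (Q − Q_b): 0.0, 5.8, 27.3, 54.9, 31.5, 18.1, 10.4, 22.8, 11.7, 0.0 L/s.
ΣQ_DR = 182.5 L/s.
With Δt = 0.25 h = 900 s, V = ΣQ_DR · Δt = 182.5 × 900 = 1.64 × 10^5 L.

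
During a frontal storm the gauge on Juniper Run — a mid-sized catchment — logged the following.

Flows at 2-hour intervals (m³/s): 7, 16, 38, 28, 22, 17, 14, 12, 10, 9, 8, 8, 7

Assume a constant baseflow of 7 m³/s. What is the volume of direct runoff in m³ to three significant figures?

V ≈ 7.56 × 10^5 m³

Direct-runoff ordinates (Q − Q_b): 0.0, 9.0, 31.0, 21.0, 15.0, 10.0, 7.0, 5.0, 3.0, 2.0, 1.0, 1.0, 0.0 m³/s.
ΣQ_DR = 105.0 m³/s.
With Δt = 2 h = 7200 s, V = ΣQ_DR · Δt = 105.0 × 7200 = 7.56 × 10^5 m³.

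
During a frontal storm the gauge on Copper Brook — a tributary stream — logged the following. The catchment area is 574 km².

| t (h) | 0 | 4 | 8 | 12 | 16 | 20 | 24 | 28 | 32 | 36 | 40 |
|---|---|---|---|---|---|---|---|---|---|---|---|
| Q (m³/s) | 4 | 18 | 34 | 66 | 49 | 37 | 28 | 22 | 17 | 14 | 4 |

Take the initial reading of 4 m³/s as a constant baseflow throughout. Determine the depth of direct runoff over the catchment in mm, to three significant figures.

Direct runoff: 0.0, 14.0, 30.0, 62.0, 45.0, 33.0, 24.0, 18.0, 13.0, 10.0, 0.0 m³/s; ΣQ_DR = 249.0 m³/s.
V = ΣQ_DR · Δt = 249.0 × 14400 s = 3.586 × 10^6 m³.
Over A = 574 km², depth = V / A = 6.25 mm.

d ≈ 6.25 mm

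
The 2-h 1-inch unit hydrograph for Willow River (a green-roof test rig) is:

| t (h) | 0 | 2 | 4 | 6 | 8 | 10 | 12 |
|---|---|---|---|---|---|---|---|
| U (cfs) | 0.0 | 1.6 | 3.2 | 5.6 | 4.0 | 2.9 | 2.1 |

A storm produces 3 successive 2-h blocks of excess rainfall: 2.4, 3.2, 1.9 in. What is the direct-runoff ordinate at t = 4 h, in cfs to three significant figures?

By discrete convolution, Q_j = Σ (P_i / 1 in) · U_{j−i}.
At t = 4 h (j=2): Q = (2.4/1)·3.2 + (3.2/1)·1.6 + (1.9/1)·0.0 = 12.8 cfs.

Q ≈ 12.8 cfs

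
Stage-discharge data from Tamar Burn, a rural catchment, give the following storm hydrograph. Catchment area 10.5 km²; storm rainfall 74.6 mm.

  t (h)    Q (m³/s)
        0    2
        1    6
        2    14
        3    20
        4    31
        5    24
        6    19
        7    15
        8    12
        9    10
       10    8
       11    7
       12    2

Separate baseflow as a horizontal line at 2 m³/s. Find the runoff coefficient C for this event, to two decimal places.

C ≈ 0.66

ΣQ_DR = 144.0 m³/s; V = ΣQ_DR·Δt = 5.184 × 10^5 m³.
Runoff depth d = V / A = 49.37 mm.
C = d / P = 49.37 / 74.6 = 0.66.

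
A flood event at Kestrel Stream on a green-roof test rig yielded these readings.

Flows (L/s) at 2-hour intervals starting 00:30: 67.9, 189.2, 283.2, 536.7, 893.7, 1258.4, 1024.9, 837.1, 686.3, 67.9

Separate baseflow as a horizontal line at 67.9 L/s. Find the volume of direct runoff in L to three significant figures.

V ≈ 3.72 × 10^7 L

Direct-runoff ordinates (Q − Q_b): 0.0, 121.3, 215.3, 468.8, 825.8, 1190.5, 957.0, 769.2, 618.4, 0.0 L/s.
ΣQ_DR = 5166 L/s.
With Δt = 2 h = 7200 s, V = ΣQ_DR · Δt = 5166 × 7200 = 3.72 × 10^7 L.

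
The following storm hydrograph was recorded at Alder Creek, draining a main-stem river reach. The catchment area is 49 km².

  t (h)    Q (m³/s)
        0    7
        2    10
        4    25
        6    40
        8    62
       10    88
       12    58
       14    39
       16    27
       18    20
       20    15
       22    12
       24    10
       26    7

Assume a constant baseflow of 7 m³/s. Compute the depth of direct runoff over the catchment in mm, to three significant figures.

Direct runoff: 0.0, 3.0, 18.0, 33.0, 55.0, 81.0, 51.0, 32.0, 20.0, 13.0, 8.0, 5.0, 3.0, 0.0 m³/s; ΣQ_DR = 322.0 m³/s.
V = ΣQ_DR · Δt = 322.0 × 7200 s = 2.318 × 10^6 m³.
Over A = 49 km², depth = V / A = 47.3 mm.

d ≈ 47.3 mm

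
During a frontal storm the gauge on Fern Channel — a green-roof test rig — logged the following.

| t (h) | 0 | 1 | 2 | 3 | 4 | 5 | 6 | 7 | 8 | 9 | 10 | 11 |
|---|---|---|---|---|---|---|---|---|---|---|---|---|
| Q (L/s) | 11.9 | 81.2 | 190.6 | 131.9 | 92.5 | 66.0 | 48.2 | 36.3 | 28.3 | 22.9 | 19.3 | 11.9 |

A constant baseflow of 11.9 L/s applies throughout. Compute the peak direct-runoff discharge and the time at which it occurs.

Subtracting baseflow gives direct-runoff ordinates: 0.0, 69.3, 178.7, 120.0, 80.6, 54.1, 36.3, 24.4, 16.4, 11.0, 7.4, 0.0 L/s.
The maximum is 178.7 L/s, occurring at the reading for t = 2 h.

Q_p = 178.7 L/s at t = 2 h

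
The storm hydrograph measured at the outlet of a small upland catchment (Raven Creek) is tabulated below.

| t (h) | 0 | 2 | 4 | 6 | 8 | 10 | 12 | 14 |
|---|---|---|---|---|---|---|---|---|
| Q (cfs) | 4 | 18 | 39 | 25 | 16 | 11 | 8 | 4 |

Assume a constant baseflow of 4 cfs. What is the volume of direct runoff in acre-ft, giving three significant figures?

V ≈ 15.4 acre-ft

Direct-runoff ordinates (Q − Q_b): 0.0, 14.0, 35.0, 21.0, 12.0, 7.0, 4.0, 0.0 cfs.
ΣQ_DR = 93.00 cfs.
With Δt = 2 h = 7200 s, V = ΣQ_DR · Δt = 93.00 × 7200 = 6.70 × 10^5 ft³ = 15.4 acre-ft.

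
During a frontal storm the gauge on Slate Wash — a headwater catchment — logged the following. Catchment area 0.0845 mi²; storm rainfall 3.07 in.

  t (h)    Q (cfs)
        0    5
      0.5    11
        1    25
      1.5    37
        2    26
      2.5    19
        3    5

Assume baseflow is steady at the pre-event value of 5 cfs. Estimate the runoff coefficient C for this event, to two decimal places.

C ≈ 0.28

ΣQ_DR = 93.00 cfs; V = ΣQ_DR·Δt = 1.674 × 10^5 ft³.
Runoff depth d = V / A = 0.8527 in.
C = d / P = 0.8527 / 3.07 = 0.28.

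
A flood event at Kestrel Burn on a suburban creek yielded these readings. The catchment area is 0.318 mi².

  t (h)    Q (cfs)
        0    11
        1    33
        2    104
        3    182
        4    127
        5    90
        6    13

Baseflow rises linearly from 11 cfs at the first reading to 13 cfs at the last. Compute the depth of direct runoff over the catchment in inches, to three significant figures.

d ≈ 2.32 in

Direct runoff: 0.00, 21.67, 92.33, 170.00, 114.67, 77.33, 0.00 cfs; ΣQ_DR = 476.0 cfs.
V = ΣQ_DR · Δt = 476.0 × 3600 s = 1.714 × 10^6 ft³.
Over A = 0.318 mi², depth = V / A = 2.32 in.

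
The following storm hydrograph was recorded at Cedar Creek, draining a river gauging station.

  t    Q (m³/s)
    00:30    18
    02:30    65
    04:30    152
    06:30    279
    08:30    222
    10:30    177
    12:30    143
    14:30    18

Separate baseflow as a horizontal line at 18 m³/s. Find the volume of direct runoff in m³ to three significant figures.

Direct-runoff ordinates (Q − Q_b): 0.0, 47.0, 134.0, 261.0, 204.0, 159.0, 125.0, 0.0 m³/s.
ΣQ_DR = 930.0 m³/s.
With Δt = 2 h = 7200 s, V = ΣQ_DR · Δt = 930.0 × 7200 = 6.70 × 10^6 m³.

V ≈ 6.70 × 10^6 m³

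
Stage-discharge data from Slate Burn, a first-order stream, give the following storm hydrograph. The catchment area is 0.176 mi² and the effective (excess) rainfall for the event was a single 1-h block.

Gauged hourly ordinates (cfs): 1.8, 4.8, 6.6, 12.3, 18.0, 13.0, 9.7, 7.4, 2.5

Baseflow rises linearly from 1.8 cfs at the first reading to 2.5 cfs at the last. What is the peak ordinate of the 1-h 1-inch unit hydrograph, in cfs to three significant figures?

Direct runoff: 0.00, 2.91, 4.62, 10.24, 15.85, 10.76, 7.38, 4.99, 0.00 cfs; ΣQ_DR = 56.75 cfs, peak = 15.85 cfs.
Runoff depth d = ΣQ_DR·Δt / A = 56.75 × 3600 / (0.176 mi²) = 0.4997 in.
The 1-inch UH is the DRH scaled by (1 in)/d, so U_p = 15.85 × 1/0.4997 = 31.7 cfs.

U_p ≈ 31.7 cfs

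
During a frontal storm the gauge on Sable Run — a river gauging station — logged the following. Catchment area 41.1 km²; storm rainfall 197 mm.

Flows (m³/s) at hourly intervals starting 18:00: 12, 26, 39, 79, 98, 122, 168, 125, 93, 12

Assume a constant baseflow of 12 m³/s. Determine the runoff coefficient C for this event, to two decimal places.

C ≈ 0.29

ΣQ_DR = 654.0 m³/s; V = ΣQ_DR·Δt = 2.354 × 10^6 m³.
Runoff depth d = V / A = 57.28 mm.
C = d / P = 57.28 / 197 = 0.29.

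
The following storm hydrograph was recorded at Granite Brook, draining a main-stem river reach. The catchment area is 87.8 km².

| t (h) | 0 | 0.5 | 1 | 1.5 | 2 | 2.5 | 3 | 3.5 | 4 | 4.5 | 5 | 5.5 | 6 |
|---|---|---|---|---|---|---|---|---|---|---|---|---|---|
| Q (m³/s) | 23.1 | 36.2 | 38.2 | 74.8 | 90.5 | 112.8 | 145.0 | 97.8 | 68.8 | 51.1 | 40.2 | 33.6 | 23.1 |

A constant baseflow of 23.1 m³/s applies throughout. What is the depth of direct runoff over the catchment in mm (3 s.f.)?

d ≈ 11.0 mm

Direct runoff: 0.0, 13.1, 15.1, 51.7, 67.4, 89.7, 121.9, 74.7, 45.7, 28.0, 17.1, 10.5, 0.0 m³/s; ΣQ_DR = 534.9 m³/s.
V = ΣQ_DR · Δt = 534.9 × 1800 s = 9.628 × 10^5 m³.
Over A = 87.8 km², depth = V / A = 11.0 mm.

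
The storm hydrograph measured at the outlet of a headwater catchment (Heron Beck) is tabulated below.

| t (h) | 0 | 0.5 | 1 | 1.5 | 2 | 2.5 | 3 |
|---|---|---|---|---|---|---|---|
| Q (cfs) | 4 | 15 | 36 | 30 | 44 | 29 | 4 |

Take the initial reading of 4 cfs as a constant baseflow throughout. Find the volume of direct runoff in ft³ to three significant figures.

Direct-runoff ordinates (Q − Q_b): 0.0, 11.0, 32.0, 26.0, 40.0, 25.0, 0.0 cfs.
ΣQ_DR = 134.0 cfs.
With Δt = 0.5 h = 1800 s, V = ΣQ_DR · Δt = 134.0 × 1800 = 2.41 × 10^5 ft³.

V ≈ 2.41 × 10^5 ft³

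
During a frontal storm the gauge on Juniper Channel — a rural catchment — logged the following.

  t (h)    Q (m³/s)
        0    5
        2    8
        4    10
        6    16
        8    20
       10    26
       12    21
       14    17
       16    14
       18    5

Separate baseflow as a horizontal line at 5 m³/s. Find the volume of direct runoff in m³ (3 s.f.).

Direct-runoff ordinates (Q − Q_b): 0.0, 3.0, 5.0, 11.0, 15.0, 21.0, 16.0, 12.0, 9.0, 0.0 m³/s.
ΣQ_DR = 92.00 m³/s.
With Δt = 2 h = 7200 s, V = ΣQ_DR · Δt = 92.00 × 7200 = 6.62 × 10^5 m³.

V ≈ 6.62 × 10^5 m³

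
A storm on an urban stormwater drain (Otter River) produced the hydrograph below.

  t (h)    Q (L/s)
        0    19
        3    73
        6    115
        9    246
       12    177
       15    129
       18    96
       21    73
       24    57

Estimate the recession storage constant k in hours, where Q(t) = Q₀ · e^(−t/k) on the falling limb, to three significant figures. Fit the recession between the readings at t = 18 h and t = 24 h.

On the falling limb, Q drops from 96 to 57 L/s between t = 18 h and t = 24 h (Δt = 6 h).
k = −Δt / ln(Q₂/Q₁) = −6 / ln(57/96) = 11.5 h.

k ≈ 11.5 h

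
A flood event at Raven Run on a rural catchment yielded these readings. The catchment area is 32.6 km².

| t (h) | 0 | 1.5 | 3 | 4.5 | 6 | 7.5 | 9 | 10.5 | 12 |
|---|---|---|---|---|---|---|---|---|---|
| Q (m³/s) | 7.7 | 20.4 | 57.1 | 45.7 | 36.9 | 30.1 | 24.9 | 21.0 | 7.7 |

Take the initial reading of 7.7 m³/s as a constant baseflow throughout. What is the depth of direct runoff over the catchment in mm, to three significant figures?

d ≈ 30.2 mm

Direct runoff: 0.0, 12.7, 49.4, 38.0, 29.2, 22.4, 17.2, 13.3, 0.0 m³/s; ΣQ_DR = 182.2 m³/s.
V = ΣQ_DR · Δt = 182.2 × 5400 s = 9.839 × 10^5 m³.
Over A = 32.6 km², depth = V / A = 30.2 mm.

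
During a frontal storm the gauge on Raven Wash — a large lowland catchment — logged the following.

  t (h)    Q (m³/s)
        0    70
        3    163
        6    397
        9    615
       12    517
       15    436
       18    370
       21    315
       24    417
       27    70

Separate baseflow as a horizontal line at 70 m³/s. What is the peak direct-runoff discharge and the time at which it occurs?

Q_p = 545.0 m³/s at t = 9 h

Subtracting baseflow gives direct-runoff ordinates: 0.0, 93.0, 327.0, 545.0, 447.0, 366.0, 300.0, 245.0, 347.0, 0.0 m³/s.
The maximum is 545.0 m³/s, occurring at the reading for t = 9 h.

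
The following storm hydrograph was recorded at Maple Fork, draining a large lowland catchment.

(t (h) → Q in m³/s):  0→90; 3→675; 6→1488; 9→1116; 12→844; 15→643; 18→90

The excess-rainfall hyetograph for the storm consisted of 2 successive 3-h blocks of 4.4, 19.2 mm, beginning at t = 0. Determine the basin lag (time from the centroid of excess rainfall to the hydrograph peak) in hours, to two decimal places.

t_L ≈ 2.06 h

Centroid of excess rainfall: t_c = Σ P_i·t̄_i / ΣP_i = 3.9407 h (block centres at 1.5, 4.5 h).
Hydrograph peak occurs at t = 6 h, so basin lag t_L = 6 − 3.9407 = 2.06 h.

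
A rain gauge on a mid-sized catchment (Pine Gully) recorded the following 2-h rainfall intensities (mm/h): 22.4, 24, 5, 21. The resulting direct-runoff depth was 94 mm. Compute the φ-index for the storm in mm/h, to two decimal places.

Only the 3 blocks with intensity above φ contribute runoff: 22.4, 24, 21 mm/h.
Σ(I−φ)·Δt = d  ⇒  (22.4+24+21 − 3φ)·2 = 94
φ = (67.40 − 94/2) / 3 = 6.80 mm/h.

φ ≈ 6.80 mm/h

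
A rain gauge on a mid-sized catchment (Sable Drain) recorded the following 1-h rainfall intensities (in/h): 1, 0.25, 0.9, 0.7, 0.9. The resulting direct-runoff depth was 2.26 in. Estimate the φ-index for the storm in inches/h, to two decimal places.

Only the 4 blocks with intensity above φ contribute runoff: 1, 0.9, 0.7, 0.9 in/h.
Σ(I−φ)·Δt = d  ⇒  (1+0.9+0.7+0.9 − 4φ)·1 = 2.26
φ = (3.500 − 2.26/1) / 4 = 0.31 in/h.

φ ≈ 0.31 in/h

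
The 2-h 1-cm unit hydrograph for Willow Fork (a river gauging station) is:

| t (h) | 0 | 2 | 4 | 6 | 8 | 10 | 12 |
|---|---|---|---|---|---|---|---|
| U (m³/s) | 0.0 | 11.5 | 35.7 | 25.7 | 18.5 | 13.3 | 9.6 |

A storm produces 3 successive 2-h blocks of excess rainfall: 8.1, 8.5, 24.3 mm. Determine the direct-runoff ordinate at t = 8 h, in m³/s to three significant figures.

Q ≈ 124 m³/s

By discrete convolution, Q_j = Σ (P_i / 10 mm) · U_{j−i}.
At t = 8 h (j=4): Q = (8.1/10)·18.5 + (8.5/10)·25.7 + (24.3/10)·35.7 = 124 m³/s.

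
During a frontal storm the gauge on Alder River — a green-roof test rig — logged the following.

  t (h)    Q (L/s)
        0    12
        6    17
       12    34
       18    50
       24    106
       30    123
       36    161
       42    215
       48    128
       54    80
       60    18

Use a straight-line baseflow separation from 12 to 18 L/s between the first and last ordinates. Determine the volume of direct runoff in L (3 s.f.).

V ≈ 1.68 × 10^7 L

Direct-runoff ordinates (Q − Q_b): 0.00, 4.40, 20.80, 36.20, 91.60, 108.00, 145.40, 198.80, 111.20, 62.60, 0.00 L/s.
ΣQ_DR = 779.0 L/s.
With Δt = 6 h = 21600 s, V = ΣQ_DR · Δt = 779.0 × 21600 = 1.68 × 10^7 L.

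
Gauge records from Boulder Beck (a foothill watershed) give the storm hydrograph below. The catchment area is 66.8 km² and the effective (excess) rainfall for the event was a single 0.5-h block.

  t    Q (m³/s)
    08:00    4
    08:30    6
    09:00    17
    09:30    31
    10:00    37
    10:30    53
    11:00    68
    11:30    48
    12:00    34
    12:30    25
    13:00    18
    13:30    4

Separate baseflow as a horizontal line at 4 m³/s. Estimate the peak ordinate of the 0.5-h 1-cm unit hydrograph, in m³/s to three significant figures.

U_p ≈ 80.0 m³/s

Direct runoff: 0.0, 2.0, 13.0, 27.0, 33.0, 49.0, 64.0, 44.0, 30.0, 21.0, 14.0, 0.0 m³/s; ΣQ_DR = 297.0 m³/s, peak = 64.0 m³/s.
Runoff depth d = ΣQ_DR·Δt / A = 297.0 × 1800 / (66.8 km²) = 8.003 mm.
The 1-cm UH is the DRH scaled by (10 mm)/d, so U_p = 64.0 × 10/8.003 = 80.0 m³/s.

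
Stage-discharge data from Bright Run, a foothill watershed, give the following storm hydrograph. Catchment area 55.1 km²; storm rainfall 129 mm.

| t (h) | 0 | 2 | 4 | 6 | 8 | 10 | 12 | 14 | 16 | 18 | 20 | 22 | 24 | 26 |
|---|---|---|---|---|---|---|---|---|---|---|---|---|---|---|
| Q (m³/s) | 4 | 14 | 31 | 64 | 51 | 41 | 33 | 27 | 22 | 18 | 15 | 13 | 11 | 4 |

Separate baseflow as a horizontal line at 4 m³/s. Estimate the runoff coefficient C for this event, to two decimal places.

C ≈ 0.30

ΣQ_DR = 292.0 m³/s; V = ΣQ_DR·Δt = 2.102 × 10^6 m³.
Runoff depth d = V / A = 38.16 mm.
C = d / P = 38.16 / 129 = 0.30.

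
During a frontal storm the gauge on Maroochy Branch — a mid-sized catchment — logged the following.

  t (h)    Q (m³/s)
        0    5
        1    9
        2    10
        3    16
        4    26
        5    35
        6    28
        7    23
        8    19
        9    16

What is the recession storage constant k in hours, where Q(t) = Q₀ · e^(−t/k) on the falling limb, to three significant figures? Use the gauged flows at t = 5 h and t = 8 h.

k ≈ 4.91 h

On the falling limb, Q drops from 35 to 19 m³/s between t = 5 h and t = 8 h (Δt = 3 h).
k = −Δt / ln(Q₂/Q₁) = −3 / ln(19/35) = 4.91 h.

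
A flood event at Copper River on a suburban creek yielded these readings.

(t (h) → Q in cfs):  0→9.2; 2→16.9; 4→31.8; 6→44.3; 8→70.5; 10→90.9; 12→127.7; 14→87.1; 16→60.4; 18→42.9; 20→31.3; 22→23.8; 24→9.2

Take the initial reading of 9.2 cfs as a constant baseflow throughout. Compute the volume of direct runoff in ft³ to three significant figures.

V ≈ 3.79 × 10^6 ft³

Direct-runoff ordinates (Q − Q_b): 0.0, 7.7, 22.6, 35.1, 61.3, 81.7, 118.5, 77.9, 51.2, 33.7, 22.1, 14.6, 0.0 cfs.
ΣQ_DR = 526.4 cfs.
With Δt = 2 h = 7200 s, V = ΣQ_DR · Δt = 526.4 × 7200 = 3.79 × 10^6 ft³.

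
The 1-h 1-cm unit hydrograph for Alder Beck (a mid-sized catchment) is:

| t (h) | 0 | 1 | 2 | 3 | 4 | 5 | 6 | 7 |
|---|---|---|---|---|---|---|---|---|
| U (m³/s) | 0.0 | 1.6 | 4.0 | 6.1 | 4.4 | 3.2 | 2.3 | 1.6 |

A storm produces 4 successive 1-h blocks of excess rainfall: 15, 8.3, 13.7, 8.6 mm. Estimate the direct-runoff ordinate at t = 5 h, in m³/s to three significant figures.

Q ≈ 20.2 m³/s

By discrete convolution, Q_j = Σ (P_i / 10 mm) · U_{j−i}.
At t = 5 h (j=5): Q = (15/10)·3.2 + (8.3/10)·4.4 + (13.7/10)·6.1 + (8.6/10)·4.0 = 20.2 m³/s.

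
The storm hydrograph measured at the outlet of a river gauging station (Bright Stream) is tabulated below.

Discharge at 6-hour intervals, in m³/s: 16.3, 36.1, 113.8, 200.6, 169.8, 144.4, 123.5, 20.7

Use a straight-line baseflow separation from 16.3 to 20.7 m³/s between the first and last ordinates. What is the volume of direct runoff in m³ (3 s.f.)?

V ≈ 1.46 × 10^7 m³

Direct-runoff ordinates (Q − Q_b): 0.00, 19.17, 96.24, 182.41, 150.99, 124.96, 103.43, 0.00 m³/s.
ΣQ_DR = 677.2 m³/s.
With Δt = 6 h = 21600 s, V = ΣQ_DR · Δt = 677.2 × 21600 = 1.46 × 10^7 m³.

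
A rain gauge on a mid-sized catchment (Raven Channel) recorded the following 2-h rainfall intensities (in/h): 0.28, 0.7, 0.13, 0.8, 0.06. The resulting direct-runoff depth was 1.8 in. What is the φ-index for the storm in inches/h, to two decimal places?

φ ≈ 0.30 in/h

Only the 2 blocks with intensity above φ contribute runoff: 0.7, 0.8 in/h.
Σ(I−φ)·Δt = d  ⇒  (0.7+0.8 − 2φ)·2 = 1.8
φ = (1.500 − 1.8/2) / 2 = 0.30 in/h.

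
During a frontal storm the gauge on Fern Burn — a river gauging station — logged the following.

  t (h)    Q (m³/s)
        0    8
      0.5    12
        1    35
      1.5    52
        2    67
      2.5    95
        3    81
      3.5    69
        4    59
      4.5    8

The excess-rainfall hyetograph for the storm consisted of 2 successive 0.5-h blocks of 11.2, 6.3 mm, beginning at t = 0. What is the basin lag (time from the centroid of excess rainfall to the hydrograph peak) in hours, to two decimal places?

Centroid of excess rainfall: t_c = Σ P_i·t̄_i / ΣP_i = 0.4300 h (block centres at 0.25, 0.75 h).
Hydrograph peak occurs at t = 2.5 h, so basin lag t_L = 2.5 − 0.4300 = 2.07 h.

t_L ≈ 2.07 h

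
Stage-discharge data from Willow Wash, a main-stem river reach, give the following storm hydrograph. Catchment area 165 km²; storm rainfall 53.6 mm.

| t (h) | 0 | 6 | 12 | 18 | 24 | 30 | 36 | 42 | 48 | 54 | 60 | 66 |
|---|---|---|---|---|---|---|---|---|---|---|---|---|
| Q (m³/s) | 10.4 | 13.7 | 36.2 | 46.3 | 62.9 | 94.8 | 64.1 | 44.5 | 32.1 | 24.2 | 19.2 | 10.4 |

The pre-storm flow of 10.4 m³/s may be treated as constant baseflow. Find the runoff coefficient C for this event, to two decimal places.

C ≈ 0.82

ΣQ_DR = 334.0 m³/s; V = ΣQ_DR·Δt = 7.214 × 10^6 m³.
Runoff depth d = V / A = 43.72 mm.
C = d / P = 43.72 / 53.6 = 0.82.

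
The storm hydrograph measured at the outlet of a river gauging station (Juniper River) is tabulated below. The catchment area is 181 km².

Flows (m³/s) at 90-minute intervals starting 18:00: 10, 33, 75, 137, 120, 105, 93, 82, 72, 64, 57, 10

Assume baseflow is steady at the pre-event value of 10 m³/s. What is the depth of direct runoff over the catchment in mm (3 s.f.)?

d ≈ 22.0 mm

Direct runoff: 0.0, 23.0, 65.0, 127.0, 110.0, 95.0, 83.0, 72.0, 62.0, 54.0, 47.0, 0.0 m³/s; ΣQ_DR = 738.0 m³/s.
V = ΣQ_DR · Δt = 738.0 × 5400 s = 3.985 × 10^6 m³.
Over A = 181 km², depth = V / A = 22.0 mm.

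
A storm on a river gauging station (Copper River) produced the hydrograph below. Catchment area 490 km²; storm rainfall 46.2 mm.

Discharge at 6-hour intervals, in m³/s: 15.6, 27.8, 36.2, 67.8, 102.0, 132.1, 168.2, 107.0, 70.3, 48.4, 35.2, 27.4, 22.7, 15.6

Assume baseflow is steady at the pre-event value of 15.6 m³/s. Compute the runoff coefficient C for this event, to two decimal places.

ΣQ_DR = 657.9 m³/s; V = ΣQ_DR·Δt = 1.421 × 10^7 m³.
Runoff depth d = V / A = 29.00 mm.
C = d / P = 29.00 / 46.2 = 0.63.

C ≈ 0.63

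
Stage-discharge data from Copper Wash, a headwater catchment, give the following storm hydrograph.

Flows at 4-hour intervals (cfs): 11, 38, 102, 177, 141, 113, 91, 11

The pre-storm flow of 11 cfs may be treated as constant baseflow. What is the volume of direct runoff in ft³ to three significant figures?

V ≈ 8.58 × 10^6 ft³

Direct-runoff ordinates (Q − Q_b): 0.0, 27.0, 91.0, 166.0, 130.0, 102.0, 80.0, 0.0 cfs.
ΣQ_DR = 596.0 cfs.
With Δt = 4 h = 14400 s, V = ΣQ_DR · Δt = 596.0 × 14400 = 8.58 × 10^6 ft³.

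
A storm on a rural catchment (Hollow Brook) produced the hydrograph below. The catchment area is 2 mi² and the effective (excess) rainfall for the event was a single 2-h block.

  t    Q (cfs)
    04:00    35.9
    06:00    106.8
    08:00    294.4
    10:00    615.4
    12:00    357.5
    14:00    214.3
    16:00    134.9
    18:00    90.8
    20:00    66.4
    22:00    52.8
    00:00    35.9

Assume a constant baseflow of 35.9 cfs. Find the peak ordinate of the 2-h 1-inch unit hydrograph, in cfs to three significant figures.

Direct runoff: 0.0, 70.9, 258.5, 579.5, 321.6, 178.4, 99.0, 54.9, 30.5, 16.9, 0.0 cfs; ΣQ_DR = 1610 cfs, peak = 579.5 cfs.
Runoff depth d = ΣQ_DR·Δt / A = 1610 × 7200 / (2 mi²) = 2.495 in.
The 1-inch UH is the DRH scaled by (1 in)/d, so U_p = 579.5 × 1/2.495 = 232 cfs.

U_p ≈ 232 cfs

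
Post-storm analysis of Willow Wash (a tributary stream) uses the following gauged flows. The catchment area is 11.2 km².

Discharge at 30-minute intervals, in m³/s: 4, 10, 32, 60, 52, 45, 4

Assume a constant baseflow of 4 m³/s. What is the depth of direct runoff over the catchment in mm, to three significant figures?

Direct runoff: 0.0, 6.0, 28.0, 56.0, 48.0, 41.0, 0.0 m³/s; ΣQ_DR = 179.0 m³/s.
V = ΣQ_DR · Δt = 179.0 × 1800 s = 3.222 × 10^5 m³.
Over A = 11.2 km², depth = V / A = 28.8 mm.

d ≈ 28.8 mm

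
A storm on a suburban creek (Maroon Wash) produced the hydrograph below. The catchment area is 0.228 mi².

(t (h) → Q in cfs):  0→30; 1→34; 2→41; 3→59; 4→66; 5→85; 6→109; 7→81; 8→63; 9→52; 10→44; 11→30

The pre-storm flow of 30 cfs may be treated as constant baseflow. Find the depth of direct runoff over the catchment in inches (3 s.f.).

Direct runoff: 0.0, 4.0, 11.0, 29.0, 36.0, 55.0, 79.0, 51.0, 33.0, 22.0, 14.0, 0.0 cfs; ΣQ_DR = 334.0 cfs.
V = ΣQ_DR · Δt = 334.0 × 3600 s = 1.202 × 10^6 ft³.
Over A = 0.228 mi², depth = V / A = 2.27 in.

d ≈ 2.27 in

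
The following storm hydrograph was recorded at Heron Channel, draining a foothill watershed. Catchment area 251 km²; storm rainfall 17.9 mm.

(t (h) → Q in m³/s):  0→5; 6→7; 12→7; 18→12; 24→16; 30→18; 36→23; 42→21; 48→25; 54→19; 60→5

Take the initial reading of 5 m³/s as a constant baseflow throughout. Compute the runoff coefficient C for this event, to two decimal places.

ΣQ_DR = 103.0 m³/s; V = ΣQ_DR·Δt = 2.225 × 10^6 m³.
Runoff depth d = V / A = 8.864 mm.
C = d / P = 8.864 / 17.9 = 0.50.

C ≈ 0.50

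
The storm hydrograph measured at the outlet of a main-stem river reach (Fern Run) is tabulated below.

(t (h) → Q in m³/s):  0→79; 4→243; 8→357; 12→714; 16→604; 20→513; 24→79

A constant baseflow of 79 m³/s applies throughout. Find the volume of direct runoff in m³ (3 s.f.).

V ≈ 2.93 × 10^7 m³

Direct-runoff ordinates (Q − Q_b): 0.0, 164.0, 278.0, 635.0, 525.0, 434.0, 0.0 m³/s.
ΣQ_DR = 2036 m³/s.
With Δt = 4 h = 14400 s, V = ΣQ_DR · Δt = 2036 × 14400 = 2.93 × 10^7 m³.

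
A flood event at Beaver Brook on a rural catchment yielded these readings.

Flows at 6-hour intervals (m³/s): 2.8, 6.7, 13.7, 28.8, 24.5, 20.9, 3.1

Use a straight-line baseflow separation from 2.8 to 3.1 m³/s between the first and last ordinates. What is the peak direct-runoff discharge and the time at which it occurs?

Q_p = 25.85 m³/s at t = 18 h

Subtracting baseflow gives direct-runoff ordinates: 0.00, 3.85, 10.80, 25.85, 21.50, 17.85, 0.00 m³/s.
The maximum is 25.85 m³/s, occurring at the reading for t = 18 h.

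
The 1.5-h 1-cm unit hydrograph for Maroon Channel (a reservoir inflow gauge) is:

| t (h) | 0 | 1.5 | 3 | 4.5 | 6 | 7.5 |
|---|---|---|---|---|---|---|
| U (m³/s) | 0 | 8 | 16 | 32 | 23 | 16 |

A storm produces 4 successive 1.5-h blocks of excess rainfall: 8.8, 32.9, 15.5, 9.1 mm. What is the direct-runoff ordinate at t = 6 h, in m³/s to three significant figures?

Q ≈ 158 m³/s

By discrete convolution, Q_j = Σ (P_i / 10 mm) · U_{j−i}.
At t = 6 h (j=4): Q = (8.8/10)·23 + (32.9/10)·32 + (15.5/10)·16 + (9.1/10)·8 = 158 m³/s.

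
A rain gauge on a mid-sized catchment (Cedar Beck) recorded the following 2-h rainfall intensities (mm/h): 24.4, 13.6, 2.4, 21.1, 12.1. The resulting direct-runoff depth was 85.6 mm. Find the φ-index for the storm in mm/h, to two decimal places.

φ ≈ 7.10 mm/h

Only the 4 blocks with intensity above φ contribute runoff: 24.4, 13.6, 21.1, 12.1 mm/h.
Σ(I−φ)·Δt = d  ⇒  (24.4+13.6+21.1+12.1 − 4φ)·2 = 85.6
φ = (71.20 − 85.6/2) / 4 = 7.10 mm/h.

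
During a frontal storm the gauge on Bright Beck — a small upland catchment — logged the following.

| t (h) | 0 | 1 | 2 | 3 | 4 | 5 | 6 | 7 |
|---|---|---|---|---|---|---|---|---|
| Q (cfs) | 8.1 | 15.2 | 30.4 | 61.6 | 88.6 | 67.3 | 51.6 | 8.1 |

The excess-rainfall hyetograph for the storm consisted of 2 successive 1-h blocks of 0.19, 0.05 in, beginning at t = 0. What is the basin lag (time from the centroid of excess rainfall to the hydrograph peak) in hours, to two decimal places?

t_L ≈ 3.29 h

Centroid of excess rainfall: t_c = Σ P_i·t̄_i / ΣP_i = 0.7083 h (block centres at 0.5, 1.5 h).
Hydrograph peak occurs at t = 4 h, so basin lag t_L = 4 − 0.7083 = 3.29 h.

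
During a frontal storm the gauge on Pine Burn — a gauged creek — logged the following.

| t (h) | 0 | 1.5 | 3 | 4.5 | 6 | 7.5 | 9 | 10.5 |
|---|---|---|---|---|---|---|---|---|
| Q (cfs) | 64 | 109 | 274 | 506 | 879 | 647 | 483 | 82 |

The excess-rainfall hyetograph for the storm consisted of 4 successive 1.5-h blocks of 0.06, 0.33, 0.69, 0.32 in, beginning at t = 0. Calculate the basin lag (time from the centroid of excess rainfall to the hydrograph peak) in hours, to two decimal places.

t_L ≈ 2.39 h

Centroid of excess rainfall: t_c = Σ P_i·t̄_i / ΣP_i = 3.6107 h (block centres at 0.75, 2.25, 3.75, 5.25 h).
Hydrograph peak occurs at t = 6 h, so basin lag t_L = 6 − 3.6107 = 2.39 h.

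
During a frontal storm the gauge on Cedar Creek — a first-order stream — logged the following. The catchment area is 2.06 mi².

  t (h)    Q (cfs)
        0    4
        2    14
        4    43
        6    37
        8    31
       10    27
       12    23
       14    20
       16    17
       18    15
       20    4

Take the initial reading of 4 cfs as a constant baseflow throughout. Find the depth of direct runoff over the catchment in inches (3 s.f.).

Direct runoff: 0.0, 10.0, 39.0, 33.0, 27.0, 23.0, 19.0, 16.0, 13.0, 11.0, 0.0 cfs; ΣQ_DR = 191.0 cfs.
V = ΣQ_DR · Δt = 191.0 × 7200 s = 1.375 × 10^6 ft³.
Over A = 2.06 mi², depth = V / A = 0.287 in.

d ≈ 0.287 in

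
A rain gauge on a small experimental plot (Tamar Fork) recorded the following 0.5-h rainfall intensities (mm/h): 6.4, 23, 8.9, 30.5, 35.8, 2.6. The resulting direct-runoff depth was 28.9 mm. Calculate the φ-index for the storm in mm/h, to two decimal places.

Only the 3 blocks with intensity above φ contribute runoff: 23, 30.5, 35.8 mm/h.
Σ(I−φ)·Δt = d  ⇒  (23+30.5+35.8 − 3φ)·0.5 = 28.9
φ = (89.30 − 28.9/0.5) / 3 = 10.50 mm/h.

φ ≈ 10.50 mm/h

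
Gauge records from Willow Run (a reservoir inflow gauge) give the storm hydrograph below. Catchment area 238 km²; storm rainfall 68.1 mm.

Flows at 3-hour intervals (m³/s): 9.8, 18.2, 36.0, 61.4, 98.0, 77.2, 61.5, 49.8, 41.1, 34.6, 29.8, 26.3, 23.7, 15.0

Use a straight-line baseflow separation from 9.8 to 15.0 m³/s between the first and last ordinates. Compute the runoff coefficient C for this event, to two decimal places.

C ≈ 0.27

ΣQ_DR = 408.8 m³/s; V = ΣQ_DR·Δt = 4.415 × 10^6 m³.
Runoff depth d = V / A = 18.55 mm.
C = d / P = 18.55 / 68.1 = 0.27.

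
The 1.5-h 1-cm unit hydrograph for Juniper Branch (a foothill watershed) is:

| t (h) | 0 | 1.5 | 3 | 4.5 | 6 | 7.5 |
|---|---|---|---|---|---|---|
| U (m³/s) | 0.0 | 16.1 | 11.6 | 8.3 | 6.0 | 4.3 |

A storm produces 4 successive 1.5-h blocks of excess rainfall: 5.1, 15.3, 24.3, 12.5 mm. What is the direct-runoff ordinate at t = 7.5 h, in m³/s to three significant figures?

Q ≈ 46.0 m³/s

By discrete convolution, Q_j = Σ (P_i / 10 mm) · U_{j−i}.
At t = 7.5 h (j=5): Q = (5.1/10)·4.3 + (15.3/10)·6.0 + (24.3/10)·8.3 + (12.5/10)·11.6 = 46.0 m³/s.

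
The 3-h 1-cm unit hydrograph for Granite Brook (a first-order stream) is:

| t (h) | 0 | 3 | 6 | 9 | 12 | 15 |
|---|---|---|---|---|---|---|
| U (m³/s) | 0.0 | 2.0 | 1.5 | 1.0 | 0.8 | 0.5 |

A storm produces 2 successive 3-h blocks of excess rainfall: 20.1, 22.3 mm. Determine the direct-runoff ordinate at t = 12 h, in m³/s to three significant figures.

Q ≈ 3.84 m³/s

By discrete convolution, Q_j = Σ (P_i / 10 mm) · U_{j−i}.
At t = 12 h (j=4): Q = (20.1/10)·0.8 + (22.3/10)·1.0 = 3.84 m³/s.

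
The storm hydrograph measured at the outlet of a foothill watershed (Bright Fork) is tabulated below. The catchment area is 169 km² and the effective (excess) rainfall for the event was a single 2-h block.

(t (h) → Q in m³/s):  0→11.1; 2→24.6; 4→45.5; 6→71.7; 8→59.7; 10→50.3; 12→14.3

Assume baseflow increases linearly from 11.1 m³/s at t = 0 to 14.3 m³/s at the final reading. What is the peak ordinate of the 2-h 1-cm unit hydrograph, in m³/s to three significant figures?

Direct runoff: 0.00, 12.97, 33.33, 59.00, 46.47, 36.53, 0.00 m³/s; ΣQ_DR = 188.3 m³/s, peak = 59.00 m³/s.
Runoff depth d = ΣQ_DR·Δt / A = 188.3 × 7200 / (169 km²) = 8.022 mm.
The 1-cm UH is the DRH scaled by (10 mm)/d, so U_p = 59.00 × 10/8.022 = 73.5 m³/s.

U_p ≈ 73.5 m³/s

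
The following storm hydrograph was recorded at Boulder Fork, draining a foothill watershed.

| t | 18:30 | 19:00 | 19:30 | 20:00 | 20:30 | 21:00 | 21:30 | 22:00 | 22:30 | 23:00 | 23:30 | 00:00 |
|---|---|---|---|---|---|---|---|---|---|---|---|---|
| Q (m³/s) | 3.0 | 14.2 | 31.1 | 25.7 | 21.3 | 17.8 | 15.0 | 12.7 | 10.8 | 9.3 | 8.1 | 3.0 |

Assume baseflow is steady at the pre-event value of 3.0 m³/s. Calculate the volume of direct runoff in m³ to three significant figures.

Direct-runoff ordinates (Q − Q_b): 0.0, 11.2, 28.1, 22.7, 18.3, 14.8, 12.0, 9.7, 7.8, 6.3, 5.1, 0.0 m³/s.
ΣQ_DR = 136.0 m³/s.
With Δt = 0.5 h = 1800 s, V = ΣQ_DR · Δt = 136.0 × 1800 = 2.45 × 10^5 m³.

V ≈ 2.45 × 10^5 m³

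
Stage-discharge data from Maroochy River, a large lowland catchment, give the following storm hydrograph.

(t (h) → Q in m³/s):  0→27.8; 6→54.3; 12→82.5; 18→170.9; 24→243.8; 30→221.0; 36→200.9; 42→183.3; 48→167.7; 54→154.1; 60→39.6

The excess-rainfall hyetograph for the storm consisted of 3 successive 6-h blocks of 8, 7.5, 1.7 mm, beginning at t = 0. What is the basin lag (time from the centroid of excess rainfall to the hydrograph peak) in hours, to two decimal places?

t_L ≈ 17.20 h

Centroid of excess rainfall: t_c = Σ P_i·t̄_i / ΣP_i = 6.8023 h (block centres at 3, 9, 15 h).
Hydrograph peak occurs at t = 24 h, so basin lag t_L = 24 − 6.8023 = 17.20 h.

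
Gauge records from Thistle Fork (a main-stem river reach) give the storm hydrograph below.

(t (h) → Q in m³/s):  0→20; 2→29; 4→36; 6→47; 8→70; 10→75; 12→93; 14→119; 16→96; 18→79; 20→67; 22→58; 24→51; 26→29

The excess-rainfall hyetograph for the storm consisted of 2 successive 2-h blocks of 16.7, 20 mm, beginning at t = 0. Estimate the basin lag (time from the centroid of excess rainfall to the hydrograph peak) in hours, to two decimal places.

t_L ≈ 11.91 h

Centroid of excess rainfall: t_c = Σ P_i·t̄_i / ΣP_i = 2.0899 h (block centres at 1, 3 h).
Hydrograph peak occurs at t = 14 h, so basin lag t_L = 14 − 2.0899 = 11.91 h.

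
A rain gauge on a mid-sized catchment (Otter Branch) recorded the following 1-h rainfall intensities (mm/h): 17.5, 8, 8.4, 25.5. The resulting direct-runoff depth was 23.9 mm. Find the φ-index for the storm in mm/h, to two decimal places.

φ ≈ 9.55 mm/h

Only the 2 blocks with intensity above φ contribute runoff: 17.5, 25.5 mm/h.
Σ(I−φ)·Δt = d  ⇒  (17.5+25.5 − 2φ)·1 = 23.9
φ = (43.00 − 23.9/1) / 2 = 9.55 mm/h.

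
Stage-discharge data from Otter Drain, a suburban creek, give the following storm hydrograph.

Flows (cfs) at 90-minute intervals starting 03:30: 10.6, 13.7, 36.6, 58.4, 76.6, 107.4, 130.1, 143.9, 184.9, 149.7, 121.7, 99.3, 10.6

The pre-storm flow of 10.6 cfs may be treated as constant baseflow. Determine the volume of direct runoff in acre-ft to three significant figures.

Direct-runoff ordinates (Q − Q_b): 0.0, 3.1, 26.0, 47.8, 66.0, 96.8, 119.5, 133.3, 174.3, 139.1, 111.1, 88.7, 0.0 cfs.
ΣQ_DR = 1006 cfs.
With Δt = 1.5 h = 5400 s, V = ΣQ_DR · Δt = 1006 × 5400 = 5.43 × 10^6 ft³ = 125 acre-ft.

V ≈ 125 acre-ft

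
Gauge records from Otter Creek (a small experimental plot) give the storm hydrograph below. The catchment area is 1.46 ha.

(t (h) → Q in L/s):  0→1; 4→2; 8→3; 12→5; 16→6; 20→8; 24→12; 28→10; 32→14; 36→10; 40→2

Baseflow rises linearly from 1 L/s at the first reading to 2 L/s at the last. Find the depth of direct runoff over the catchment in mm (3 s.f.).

Direct runoff: 0.00, 0.90, 1.80, 3.70, 4.60, 6.50, 10.40, 8.30, 12.20, 8.10, 0.00 L/s; ΣQ_DR = 56.50 L/s.
V = ΣQ_DR · Δt = 56.50 × 14400 s = 8.136 × 10^5 L.
Over A = 1.46 ha, depth = V / A = 55.7 mm.

d ≈ 55.7 mm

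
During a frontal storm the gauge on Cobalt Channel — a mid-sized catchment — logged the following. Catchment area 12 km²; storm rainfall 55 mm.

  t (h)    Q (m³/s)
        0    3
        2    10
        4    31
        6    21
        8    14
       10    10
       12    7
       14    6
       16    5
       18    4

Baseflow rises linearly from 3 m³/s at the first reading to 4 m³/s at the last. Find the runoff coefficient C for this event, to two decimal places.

C ≈ 0.83

ΣQ_DR = 76.00 m³/s; V = ΣQ_DR·Δt = 5.472 × 10^5 m³.
Runoff depth d = V / A = 45.60 mm.
C = d / P = 45.60 / 55 = 0.83.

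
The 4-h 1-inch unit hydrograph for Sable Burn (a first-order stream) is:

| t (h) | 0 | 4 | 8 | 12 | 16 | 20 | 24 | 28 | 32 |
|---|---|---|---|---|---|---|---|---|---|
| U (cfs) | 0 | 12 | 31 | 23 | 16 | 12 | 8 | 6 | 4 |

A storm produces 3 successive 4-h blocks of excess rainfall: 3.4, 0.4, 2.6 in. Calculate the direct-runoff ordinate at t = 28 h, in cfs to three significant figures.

By discrete convolution, Q_j = Σ (P_i / 1 in) · U_{j−i}.
At t = 28 h (j=7): Q = (3.4/1)·6 + (0.4/1)·8 + (2.6/1)·12 = 54.8 cfs.

Q ≈ 54.8 cfs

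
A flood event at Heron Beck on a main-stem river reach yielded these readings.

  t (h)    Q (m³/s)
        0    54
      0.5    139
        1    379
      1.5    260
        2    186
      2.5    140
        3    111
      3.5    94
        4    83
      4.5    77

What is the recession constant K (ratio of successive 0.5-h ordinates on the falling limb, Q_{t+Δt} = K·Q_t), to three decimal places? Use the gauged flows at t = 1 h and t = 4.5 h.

K ≈ 0.796

Using the recession-limb readings at t = 1 h and t = 4.5 h: Q falls from 379 to 77 m³/s over 7 intervals.
K = (Q₂/Q₁)^(1/7) = (77/379)^(1/7) = 0.796.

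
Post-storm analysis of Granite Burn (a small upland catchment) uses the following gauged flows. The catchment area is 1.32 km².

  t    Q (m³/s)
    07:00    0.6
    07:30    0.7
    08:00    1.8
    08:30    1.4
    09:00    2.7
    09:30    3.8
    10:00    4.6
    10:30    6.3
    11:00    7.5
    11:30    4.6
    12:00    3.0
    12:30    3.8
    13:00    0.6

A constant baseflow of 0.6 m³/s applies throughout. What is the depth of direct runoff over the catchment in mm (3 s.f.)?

d ≈ 45.8 mm

Direct runoff: 0.0, 0.1, 1.2, 0.8, 2.1, 3.2, 4.0, 5.7, 6.9, 4.0, 2.4, 3.2, 0.0 m³/s; ΣQ_DR = 33.60 m³/s.
V = ΣQ_DR · Δt = 33.60 × 1800 s = 60480 m³.
Over A = 1.32 km², depth = V / A = 45.8 mm.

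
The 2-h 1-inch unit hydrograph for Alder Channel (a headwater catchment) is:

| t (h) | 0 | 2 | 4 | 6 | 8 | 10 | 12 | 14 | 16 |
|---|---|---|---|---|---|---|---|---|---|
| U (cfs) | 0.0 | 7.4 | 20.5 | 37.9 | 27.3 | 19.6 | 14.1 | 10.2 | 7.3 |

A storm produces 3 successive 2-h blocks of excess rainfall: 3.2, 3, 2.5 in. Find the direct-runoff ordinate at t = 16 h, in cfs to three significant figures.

Q ≈ 89.2 cfs

By discrete convolution, Q_j = Σ (P_i / 1 in) · U_{j−i}.
At t = 16 h (j=8): Q = (3.2/1)·7.3 + (3/1)·10.2 + (2.5/1)·14.1 = 89.2 cfs.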